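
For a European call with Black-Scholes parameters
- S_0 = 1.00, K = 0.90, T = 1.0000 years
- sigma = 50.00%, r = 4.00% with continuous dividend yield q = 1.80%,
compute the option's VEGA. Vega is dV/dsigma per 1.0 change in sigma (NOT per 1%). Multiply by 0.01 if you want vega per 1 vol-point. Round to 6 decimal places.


Answer: Vega = 0.344966

Derivation:
d1 = 0.5047210313; d2 = 0.0047210313
phi(d1) = 0.3512313370; exp(-qT) = 0.9821610324; exp(-rT) = 0.9607894392
Vega = S * exp(-qT) * phi(d1) * sqrt(T) = 1.0000 * 0.9821610324 * 0.3512313370 * 1.0000000000 = 0.344966


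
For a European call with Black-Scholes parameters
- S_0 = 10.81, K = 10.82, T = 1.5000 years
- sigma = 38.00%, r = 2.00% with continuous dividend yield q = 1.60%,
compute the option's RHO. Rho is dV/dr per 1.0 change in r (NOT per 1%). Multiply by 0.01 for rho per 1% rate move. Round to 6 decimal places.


d1 = 0.2436068220; d2 = -0.2217962291
phi(d1) = 0.3872787058; exp(-qT) = 0.9762857098; exp(-rT) = 0.9704455335
N(d2) = 0.4122362575
Rho = K*T*exp(-rT)*N(d2) = 10.8200 * 1.5000 * 0.9704455335 * 0.4122362575 = 6.492858

Answer: Rho = 6.492858


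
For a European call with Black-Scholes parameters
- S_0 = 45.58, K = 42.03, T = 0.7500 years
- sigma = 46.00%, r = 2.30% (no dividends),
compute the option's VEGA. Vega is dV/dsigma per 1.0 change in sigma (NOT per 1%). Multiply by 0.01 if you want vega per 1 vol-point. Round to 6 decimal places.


Answer: Vega = 14.256579

Derivation:
d1 = 0.4460291260; d2 = 0.0476574402
phi(d1) = 0.3611689142; exp(-qT) = 1.0000000000; exp(-rT) = 0.9828979294
Vega = S * exp(-qT) * phi(d1) * sqrt(T) = 45.5800 * 1.0000000000 * 0.3611689142 * 0.8660254038 = 14.256579


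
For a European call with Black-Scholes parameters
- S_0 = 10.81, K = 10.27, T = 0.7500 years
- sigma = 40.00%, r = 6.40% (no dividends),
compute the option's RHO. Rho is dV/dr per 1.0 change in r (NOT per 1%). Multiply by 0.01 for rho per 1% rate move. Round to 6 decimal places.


d1 = 0.4596995856; d2 = 0.1132894241
phi(d1) = 0.3589398735; exp(-qT) = 1.0000000000; exp(-rT) = 0.9531337871
N(d2) = 0.5450994492
Rho = K*T*exp(-rT)*N(d2) = 10.2700 * 0.7500 * 0.9531337871 * 0.5450994492 = 4.001855

Answer: Rho = 4.001855


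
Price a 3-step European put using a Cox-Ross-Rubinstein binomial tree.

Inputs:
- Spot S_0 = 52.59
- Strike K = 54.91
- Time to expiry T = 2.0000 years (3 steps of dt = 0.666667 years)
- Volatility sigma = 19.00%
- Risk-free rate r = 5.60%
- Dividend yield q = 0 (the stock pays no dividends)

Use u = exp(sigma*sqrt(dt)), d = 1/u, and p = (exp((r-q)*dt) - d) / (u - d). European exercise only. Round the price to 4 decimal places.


Answer: Price = V(0,0) = 4.0973

Derivation:
dt = T/N = 0.666667
u = exp(sigma*sqrt(dt)) = 1.167815; d = 1/u = 0.856300
p = (exp((r-q)*dt) - d) / (u - d) = 0.583404
Discount per step: exp(-r*dt) = 0.963355
Stock lattice S(k, i) with i counting down-moves:
  k=0: S(0,0) = 52.5900
  k=1: S(1,0) = 61.4154; S(1,1) = 45.0328
  k=2: S(2,0) = 71.7218; S(2,1) = 52.5900; S(2,2) = 38.5616
  k=3: S(3,0) = 83.7578; S(3,1) = 61.4154; S(3,2) = 45.0328; S(3,3) = 33.0203
Terminal payoffs V(N, i) = max(K - S_T, 0):
  V(3,0) = 0.000000; V(3,1) = 0.000000; V(3,2) = 9.877176; V(3,3) = 21.889686
Backward induction: V(k, i) = exp(-r*dt) * [p * V(k+1, i) + (1-p) * V(k+1, i+1)].
  V(2,0) = exp(-r*dt) * [p*0.000000 + (1-p)*0.000000] = 0.000000
  V(2,1) = exp(-r*dt) * [p*0.000000 + (1-p)*9.877176] = 3.964008
  V(2,2) = exp(-r*dt) * [p*9.877176 + (1-p)*21.889686] = 14.336209
  V(1,0) = exp(-r*dt) * [p*0.000000 + (1-p)*3.964008] = 1.590876
  V(1,1) = exp(-r*dt) * [p*3.964008 + (1-p)*14.336209] = 7.981423
  V(0,0) = exp(-r*dt) * [p*1.590876 + (1-p)*7.981423] = 4.097297


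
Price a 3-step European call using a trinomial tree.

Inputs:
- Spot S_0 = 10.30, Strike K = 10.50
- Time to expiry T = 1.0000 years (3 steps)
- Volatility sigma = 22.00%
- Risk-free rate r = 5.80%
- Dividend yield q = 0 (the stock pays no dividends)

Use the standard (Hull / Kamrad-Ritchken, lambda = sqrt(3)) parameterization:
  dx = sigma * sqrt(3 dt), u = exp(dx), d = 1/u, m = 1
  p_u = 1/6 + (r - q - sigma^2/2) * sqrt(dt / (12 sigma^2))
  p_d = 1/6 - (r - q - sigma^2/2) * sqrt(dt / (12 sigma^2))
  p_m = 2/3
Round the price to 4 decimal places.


dt = T/N = 0.333333; dx = sigma*sqrt(3*dt) = 0.220000
u = exp(dx) = 1.246077; d = 1/u = 0.802519
p_u = 0.192273, p_m = 0.666667, p_d = 0.141061
Discount per step: exp(-r*dt) = 0.980852
Stock lattice S(k, j) with j the centered position index:
  k=0: S(0,+0) = 10.3000
  k=1: S(1,-1) = 8.2659; S(1,+0) = 10.3000; S(1,+1) = 12.8346
  k=2: S(2,-2) = 6.6336; S(2,-1) = 8.2659; S(2,+0) = 10.3000; S(2,+1) = 12.8346; S(2,+2) = 15.9929
  k=3: S(3,-3) = 5.3236; S(3,-2) = 6.6336; S(3,-1) = 8.2659; S(3,+0) = 10.3000; S(3,+1) = 12.8346; S(3,+2) = 15.9929; S(3,+3) = 19.9284
Terminal payoffs V(N, j) = max(S_T - K, 0):
  V(3,-3) = 0.000000; V(3,-2) = 0.000000; V(3,-1) = 0.000000; V(3,+0) = 0.000000; V(3,+1) = 2.334590; V(3,+2) = 5.492884; V(3,+3) = 9.428361
Backward induction: V(k, j) = exp(-r*dt) * [p_u * V(k+1, j+1) + p_m * V(k+1, j) + p_d * V(k+1, j-1)]
  V(2,-2) = exp(-r*dt) * [p_u*0.000000 + p_m*0.000000 + p_d*0.000000] = 0.000000
  V(2,-1) = exp(-r*dt) * [p_u*0.000000 + p_m*0.000000 + p_d*0.000000] = 0.000000
  V(2,+0) = exp(-r*dt) * [p_u*2.334590 + p_m*0.000000 + p_d*0.000000] = 0.440283
  V(2,+1) = exp(-r*dt) * [p_u*5.492884 + p_m*2.334590 + p_d*0.000000] = 2.562502
  V(2,+2) = exp(-r*dt) * [p_u*9.428361 + p_m*5.492884 + p_d*2.334590] = 5.692924
  V(1,-1) = exp(-r*dt) * [p_u*0.440283 + p_m*0.000000 + p_d*0.000000] = 0.083033
  V(1,+0) = exp(-r*dt) * [p_u*2.562502 + p_m*0.440283 + p_d*0.000000] = 0.771167
  V(1,+1) = exp(-r*dt) * [p_u*5.692924 + p_m*2.562502 + p_d*0.440283] = 2.810176
  V(0,+0) = exp(-r*dt) * [p_u*2.810176 + p_m*0.771167 + p_d*0.083033] = 1.045730

Answer: Price = V(0,0) = 1.0457


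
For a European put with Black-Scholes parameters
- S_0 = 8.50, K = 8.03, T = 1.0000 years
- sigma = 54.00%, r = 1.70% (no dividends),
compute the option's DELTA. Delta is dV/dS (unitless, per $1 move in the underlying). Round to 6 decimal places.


d1 = 0.4068178436; d2 = -0.1331821564
phi(d1) = 0.3672586495; exp(-qT) = 1.0000000000; exp(-rT) = 0.9831436846
N(-d1) = 0.3420708901
Delta = -exp(-qT) * N(-d1) = -1.0000000000 * 0.3420708901 = -0.342071

Answer: Delta = -0.342071


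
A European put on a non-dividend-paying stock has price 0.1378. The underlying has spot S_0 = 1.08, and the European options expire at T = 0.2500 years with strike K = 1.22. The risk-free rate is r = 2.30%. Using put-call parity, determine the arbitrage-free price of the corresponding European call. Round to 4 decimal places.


Put-call parity: C - P = S_0 * exp(-qT) - K * exp(-rT).
S_0 * exp(-qT) = 1.0800 * 1.00000000 = 1.08000000
K * exp(-rT) = 1.2200 * 0.99426650 = 1.21300513
C = P + S*exp(-qT) - K*exp(-rT)
C = 0.1378 + 1.08000000 - 1.21300513 = 0.0048

Answer: Call price = 0.0048


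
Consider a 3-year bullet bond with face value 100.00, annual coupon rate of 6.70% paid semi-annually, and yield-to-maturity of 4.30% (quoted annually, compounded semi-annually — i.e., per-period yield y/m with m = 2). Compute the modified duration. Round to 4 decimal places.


Coupon per period c = face * coupon_rate / m = 3.350000
Periods per year m = 2; per-period yield y/m = 0.021500
Number of cashflows N = 6
Cashflows (t years, CF_t, discount factor 1/(1+y/m)^(m*t), PV):
  t = 0.5000: CF_t = 3.350000, DF = 0.978953, PV = 3.279491
  t = 1.0000: CF_t = 3.350000, DF = 0.958348, PV = 3.210466
  t = 1.5000: CF_t = 3.350000, DF = 0.938177, PV = 3.142894
  t = 2.0000: CF_t = 3.350000, DF = 0.918431, PV = 3.076744
  t = 2.5000: CF_t = 3.350000, DF = 0.899100, PV = 3.011986
  t = 3.0000: CF_t = 103.350000, DF = 0.880177, PV = 90.966242
Price P = sum_t PV_t = 106.687823
First compute Macaulay numerator sum_t t * PV_t:
  t * PV_t at t = 0.5000: 1.639745
  t * PV_t at t = 1.0000: 3.210466
  t * PV_t at t = 1.5000: 4.714341
  t * PV_t at t = 2.0000: 6.153487
  t * PV_t at t = 2.5000: 7.529965
  t * PV_t at t = 3.0000: 272.898727
Macaulay duration D = 296.146732 / 106.687823 = 2.775825
Modified duration = D / (1 + y/m) = 2.775825 / (1 + 0.021500) = 2.717401

Answer: Modified duration = 2.7174


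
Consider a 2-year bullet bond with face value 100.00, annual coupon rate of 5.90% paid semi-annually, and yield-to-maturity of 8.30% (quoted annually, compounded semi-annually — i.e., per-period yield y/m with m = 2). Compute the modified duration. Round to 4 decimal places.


Coupon per period c = face * coupon_rate / m = 2.950000
Periods per year m = 2; per-period yield y/m = 0.041500
Number of cashflows N = 4
Cashflows (t years, CF_t, discount factor 1/(1+y/m)^(m*t), PV):
  t = 0.5000: CF_t = 2.950000, DF = 0.960154, PV = 2.832453
  t = 1.0000: CF_t = 2.950000, DF = 0.921895, PV = 2.719590
  t = 1.5000: CF_t = 2.950000, DF = 0.885161, PV = 2.611224
  t = 2.0000: CF_t = 102.950000, DF = 0.849890, PV = 87.496212
Price P = sum_t PV_t = 95.659480
First compute Macaulay numerator sum_t t * PV_t:
  t * PV_t at t = 0.5000: 1.416227
  t * PV_t at t = 1.0000: 2.719590
  t * PV_t at t = 1.5000: 3.916837
  t * PV_t at t = 2.0000: 174.992425
Macaulay duration D = 183.045078 / 95.659480 = 1.913507
Modified duration = D / (1 + y/m) = 1.913507 / (1 + 0.041500) = 1.837261

Answer: Modified duration = 1.8373


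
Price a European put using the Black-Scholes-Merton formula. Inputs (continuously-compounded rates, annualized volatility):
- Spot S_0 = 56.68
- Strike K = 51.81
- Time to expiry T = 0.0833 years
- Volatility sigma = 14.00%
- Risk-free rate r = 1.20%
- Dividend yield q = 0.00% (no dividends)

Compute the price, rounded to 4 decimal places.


d1 = (ln(S/K) + (r - q + 0.5*sigma^2) * T) / (sigma * sqrt(T)) = 2.26830637
d2 = d1 - sigma * sqrt(T) = 2.22789993
exp(-rT) = 0.99900090; exp(-qT) = 1.00000000
P = K * exp(-rT) * N(-d2) - S_0 * exp(-qT) * N(-d1)
N(-d1) = 0.01165527; N(-d2) = 0.01294359
P = 51.8100 * 0.99900090 * 0.01294359 - 56.6800 * 1.00000000 * 0.01165527 = 0.0093

Answer: Price = 0.0093


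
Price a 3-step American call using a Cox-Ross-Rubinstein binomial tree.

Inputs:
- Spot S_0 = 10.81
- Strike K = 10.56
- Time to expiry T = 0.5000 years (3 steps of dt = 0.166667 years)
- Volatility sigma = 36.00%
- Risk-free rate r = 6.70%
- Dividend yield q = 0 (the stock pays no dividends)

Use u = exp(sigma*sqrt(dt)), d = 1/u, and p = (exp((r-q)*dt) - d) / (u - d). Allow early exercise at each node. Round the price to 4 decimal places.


Answer: Price = V(0,0) = 1.4739

Derivation:
dt = T/N = 0.166667
u = exp(sigma*sqrt(dt)) = 1.158319; d = 1/u = 0.863320
p = (exp((r-q)*dt) - d) / (u - d) = 0.501389
Discount per step: exp(-r*dt) = 0.988895
Stock lattice S(k, i) with i counting down-moves:
  k=0: S(0,0) = 10.8100
  k=1: S(1,0) = 12.5214; S(1,1) = 9.3325
  k=2: S(2,0) = 14.5038; S(2,1) = 10.8100; S(2,2) = 8.0569
  k=3: S(3,0) = 16.8000; S(3,1) = 12.5214; S(3,2) = 9.3325; S(3,3) = 6.9557
Terminal payoffs V(N, i) = max(S_T - K, 0):
  V(3,0) = 6.240015; V(3,1) = 1.961423; V(3,2) = 0.000000; V(3,3) = 0.000000
Backward induction: V(k, i) = exp(-r*dt) * [p * V(k+1, i) + (1-p) * V(k+1, i+1)]; then take max(V_cont, immediate exercise) for American.
  V(2,0) = exp(-r*dt) * [p*6.240015 + (1-p)*1.961423] = 4.061060; exercise = 3.943796; V(2,0) = max -> 4.061060
  V(2,1) = exp(-r*dt) * [p*1.961423 + (1-p)*0.000000] = 0.972516; exercise = 0.250000; V(2,1) = max -> 0.972516
  V(2,2) = exp(-r*dt) * [p*0.000000 + (1-p)*0.000000] = 0.000000; exercise = 0.000000; V(2,2) = max -> 0.000000
  V(1,0) = exp(-r*dt) * [p*4.061060 + (1-p)*0.972516] = 2.493083; exercise = 1.961423; V(1,0) = max -> 2.493083
  V(1,1) = exp(-r*dt) * [p*0.972516 + (1-p)*0.000000] = 0.482194; exercise = 0.000000; V(1,1) = max -> 0.482194
  V(0,0) = exp(-r*dt) * [p*2.493083 + (1-p)*0.482194] = 1.473881; exercise = 0.250000; V(0,0) = max -> 1.473881


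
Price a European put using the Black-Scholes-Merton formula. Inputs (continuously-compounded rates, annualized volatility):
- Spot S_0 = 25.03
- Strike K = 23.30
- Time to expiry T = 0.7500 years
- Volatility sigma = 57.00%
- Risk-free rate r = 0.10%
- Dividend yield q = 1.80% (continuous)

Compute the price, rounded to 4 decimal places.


Answer: Price = 4.0032

Derivation:
d1 = (ln(S/K) + (r - q + 0.5*sigma^2) * T) / (sigma * sqrt(T)) = 0.36607906
d2 = d1 - sigma * sqrt(T) = -0.12755542
exp(-rT) = 0.99925028; exp(-qT) = 0.98659072
P = K * exp(-rT) * N(-d2) - S_0 * exp(-qT) * N(-d1)
N(-d1) = 0.35715304; N(-d2) = 0.55074960
P = 23.3000 * 0.99925028 * 0.55074960 - 25.0300 * 0.98659072 * 0.35715304 = 4.0032


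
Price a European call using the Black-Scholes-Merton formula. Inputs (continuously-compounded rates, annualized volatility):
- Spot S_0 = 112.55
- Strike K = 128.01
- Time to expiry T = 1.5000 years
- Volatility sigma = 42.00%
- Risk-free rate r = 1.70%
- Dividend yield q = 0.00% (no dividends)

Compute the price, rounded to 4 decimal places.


Answer: Price = 18.4401

Derivation:
d1 = (ln(S/K) + (r - q + 0.5*sigma^2) * T) / (sigma * sqrt(T)) = 0.05655052
d2 = d1 - sigma * sqrt(T) = -0.45784233
exp(-rT) = 0.97482238; exp(-qT) = 1.00000000
C = S_0 * exp(-qT) * N(d1) - K * exp(-rT) * N(d2)
N(d1) = 0.52254837; N(d2) = 0.32353286
C = 112.5500 * 1.00000000 * 0.52254837 - 128.0100 * 0.97482238 * 0.32353286 = 18.4401


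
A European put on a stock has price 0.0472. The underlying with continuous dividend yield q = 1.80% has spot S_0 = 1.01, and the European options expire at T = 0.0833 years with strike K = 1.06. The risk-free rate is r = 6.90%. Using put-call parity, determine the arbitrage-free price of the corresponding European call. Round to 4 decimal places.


Put-call parity: C - P = S_0 * exp(-qT) - K * exp(-rT).
S_0 * exp(-qT) = 1.0100 * 0.99850172 = 1.00848674
K * exp(-rT) = 1.0600 * 0.99426879 = 1.05392491
C = P + S*exp(-qT) - K*exp(-rT)
C = 0.0472 + 1.00848674 - 1.05392491 = 0.0018

Answer: Call price = 0.0018


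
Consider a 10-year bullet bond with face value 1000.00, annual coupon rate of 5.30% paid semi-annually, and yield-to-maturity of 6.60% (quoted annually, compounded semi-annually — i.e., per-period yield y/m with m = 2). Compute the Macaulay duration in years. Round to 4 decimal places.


Coupon per period c = face * coupon_rate / m = 26.500000
Periods per year m = 2; per-period yield y/m = 0.033000
Number of cashflows N = 20
Cashflows (t years, CF_t, discount factor 1/(1+y/m)^(m*t), PV):
  t = 0.5000: CF_t = 26.500000, DF = 0.968054, PV = 25.653437
  t = 1.0000: CF_t = 26.500000, DF = 0.937129, PV = 24.833917
  t = 1.5000: CF_t = 26.500000, DF = 0.907192, PV = 24.040578
  t = 2.0000: CF_t = 26.500000, DF = 0.878211, PV = 23.272583
  t = 2.5000: CF_t = 26.500000, DF = 0.850156, PV = 22.529122
  t = 3.0000: CF_t = 26.500000, DF = 0.822997, PV = 21.809411
  t = 3.5000: CF_t = 26.500000, DF = 0.796705, PV = 21.112693
  t = 4.0000: CF_t = 26.500000, DF = 0.771254, PV = 20.438231
  t = 4.5000: CF_t = 26.500000, DF = 0.746616, PV = 19.785316
  t = 5.0000: CF_t = 26.500000, DF = 0.722764, PV = 19.153258
  t = 5.5000: CF_t = 26.500000, DF = 0.699675, PV = 18.541392
  t = 6.0000: CF_t = 26.500000, DF = 0.677323, PV = 17.949073
  t = 6.5000: CF_t = 26.500000, DF = 0.655686, PV = 17.375675
  t = 7.0000: CF_t = 26.500000, DF = 0.634739, PV = 16.820596
  t = 7.5000: CF_t = 26.500000, DF = 0.614462, PV = 16.283249
  t = 8.0000: CF_t = 26.500000, DF = 0.594833, PV = 15.763067
  t = 8.5000: CF_t = 26.500000, DF = 0.575830, PV = 15.259504
  t = 9.0000: CF_t = 26.500000, DF = 0.557435, PV = 14.772027
  t = 9.5000: CF_t = 26.500000, DF = 0.539627, PV = 14.300123
  t = 10.0000: CF_t = 1026.500000, DF = 0.522388, PV = 536.231748
Price P = sum_t PV_t = 905.924999
Macaulay numerator sum_t t * PV_t:
  t * PV_t at t = 0.5000: 12.826718
  t * PV_t at t = 1.0000: 24.833917
  t * PV_t at t = 1.5000: 36.060867
  t * PV_t at t = 2.0000: 46.545166
  t * PV_t at t = 2.5000: 56.322805
  t * PV_t at t = 3.0000: 65.428234
  t * PV_t at t = 3.5000: 73.894424
  t * PV_t at t = 4.0000: 81.752924
  t * PV_t at t = 4.5000: 89.033920
  t * PV_t at t = 5.0000: 95.766290
  t * PV_t at t = 5.5000: 101.977656
  t * PV_t at t = 6.0000: 107.694436
  t * PV_t at t = 6.5000: 112.941890
  t * PV_t at t = 7.0000: 117.744170
  t * PV_t at t = 7.5000: 122.124364
  t * PV_t at t = 8.0000: 126.104538
  t * PV_t at t = 8.5000: 129.705781
  t * PV_t at t = 9.0000: 132.948241
  t * PV_t at t = 9.5000: 135.851166
  t * PV_t at t = 10.0000: 5362.317482
Macaulay duration D = (sum_t t * PV_t) / P = 7031.874991 / 905.924999 = 7.762094

Answer: Macaulay duration = 7.7621 years


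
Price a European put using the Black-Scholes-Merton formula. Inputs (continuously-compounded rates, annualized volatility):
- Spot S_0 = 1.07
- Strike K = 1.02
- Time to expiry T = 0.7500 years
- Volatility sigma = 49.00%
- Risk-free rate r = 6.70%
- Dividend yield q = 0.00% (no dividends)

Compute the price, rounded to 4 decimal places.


Answer: Price = 0.1259

Derivation:
d1 = (ln(S/K) + (r - q + 0.5*sigma^2) * T) / (sigma * sqrt(T)) = 0.44336617
d2 = d1 - sigma * sqrt(T) = 0.01901373
exp(-rT) = 0.95099165; exp(-qT) = 1.00000000
P = K * exp(-rT) * N(-d2) - S_0 * exp(-qT) * N(-d1)
N(-d1) = 0.32875045; N(-d2) = 0.49241508
P = 1.0200 * 0.95099165 * 0.49241508 - 1.0700 * 1.00000000 * 0.32875045 = 0.1259


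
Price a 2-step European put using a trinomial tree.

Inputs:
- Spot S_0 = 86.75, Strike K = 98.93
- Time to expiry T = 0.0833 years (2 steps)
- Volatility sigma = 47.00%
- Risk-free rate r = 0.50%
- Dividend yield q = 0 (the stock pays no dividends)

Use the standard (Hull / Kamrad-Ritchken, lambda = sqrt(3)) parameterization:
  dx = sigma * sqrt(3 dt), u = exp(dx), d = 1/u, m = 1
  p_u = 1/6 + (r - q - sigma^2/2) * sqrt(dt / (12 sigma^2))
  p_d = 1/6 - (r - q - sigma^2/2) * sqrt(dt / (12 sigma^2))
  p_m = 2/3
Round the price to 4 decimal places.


dt = T/N = 0.041650; dx = sigma*sqrt(3*dt) = 0.166137
u = exp(dx) = 1.180735; d = 1/u = 0.846930
p_u = 0.153449, p_m = 0.666667, p_d = 0.179885
Discount per step: exp(-r*dt) = 0.999792
Stock lattice S(k, j) with j the centered position index:
  k=0: S(0,+0) = 86.7500
  k=1: S(1,-1) = 73.4712; S(1,+0) = 86.7500; S(1,+1) = 102.4287
  k=2: S(2,-2) = 62.2250; S(2,-1) = 73.4712; S(2,+0) = 86.7500; S(2,+1) = 102.4287; S(2,+2) = 120.9412
Terminal payoffs V(N, j) = max(K - S_T, 0):
  V(2,-2) = 36.705009; V(2,-1) = 25.458795; V(2,+0) = 12.180000; V(2,+1) = 0.000000; V(2,+2) = 0.000000
Backward induction: V(k, j) = exp(-r*dt) * [p_u * V(k+1, j+1) + p_m * V(k+1, j) + p_d * V(k+1, j-1)]
  V(1,-1) = exp(-r*dt) * [p_u*12.180000 + p_m*25.458795 + p_d*36.705009] = 25.438905
  V(1,+0) = exp(-r*dt) * [p_u*0.000000 + p_m*12.180000 + p_d*25.458795] = 12.697002
  V(1,+1) = exp(-r*dt) * [p_u*0.000000 + p_m*0.000000 + p_d*12.180000] = 2.190539
  V(0,+0) = exp(-r*dt) * [p_u*2.190539 + p_m*12.697002 + p_d*25.438905] = 13.374087

Answer: Price = V(0,0) = 13.3741


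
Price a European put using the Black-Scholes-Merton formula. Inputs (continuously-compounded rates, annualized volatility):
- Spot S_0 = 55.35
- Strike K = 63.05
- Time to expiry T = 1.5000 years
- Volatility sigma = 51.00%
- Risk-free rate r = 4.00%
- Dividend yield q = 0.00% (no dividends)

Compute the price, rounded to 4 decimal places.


d1 = (ln(S/K) + (r - q + 0.5*sigma^2) * T) / (sigma * sqrt(T)) = 0.19983929
d2 = d1 - sigma * sqrt(T) = -0.42478059
exp(-rT) = 0.94176453; exp(-qT) = 1.00000000
P = K * exp(-rT) * N(-d2) - S_0 * exp(-qT) * N(-d1)
N(-d1) = 0.42080313; N(-d2) = 0.66450169
P = 63.0500 * 0.94176453 * 0.66450169 - 55.3500 * 1.00000000 * 0.42080313 = 16.1655

Answer: Price = 16.1655


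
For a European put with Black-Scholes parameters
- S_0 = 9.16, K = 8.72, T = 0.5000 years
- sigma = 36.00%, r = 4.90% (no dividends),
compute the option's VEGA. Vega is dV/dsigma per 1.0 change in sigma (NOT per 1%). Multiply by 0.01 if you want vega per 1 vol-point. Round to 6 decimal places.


d1 = 0.4169059971; d2 = 0.1623475559
phi(d1) = 0.3657358826; exp(-qT) = 1.0000000000; exp(-rT) = 0.9757976889
Vega = S * exp(-qT) * phi(d1) * sqrt(T) = 9.1600 * 1.0000000000 * 0.3657358826 * 0.7071067812 = 2.368907

Answer: Vega = 2.368907


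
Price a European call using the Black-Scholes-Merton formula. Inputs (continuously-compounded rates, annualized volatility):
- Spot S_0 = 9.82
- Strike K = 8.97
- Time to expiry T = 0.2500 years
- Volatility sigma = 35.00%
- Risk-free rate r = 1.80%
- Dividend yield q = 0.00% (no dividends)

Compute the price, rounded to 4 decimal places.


Answer: Price = 1.1926

Derivation:
d1 = (ln(S/K) + (r - q + 0.5*sigma^2) * T) / (sigma * sqrt(T)) = 0.63055969
d2 = d1 - sigma * sqrt(T) = 0.45555969
exp(-rT) = 0.99551011; exp(-qT) = 1.00000000
C = S_0 * exp(-qT) * N(d1) - K * exp(-rT) * N(d2)
N(d1) = 0.73583577; N(d2) = 0.67564668
C = 9.8200 * 1.00000000 * 0.73583577 - 8.9700 * 0.99551011 * 0.67564668 = 1.1926


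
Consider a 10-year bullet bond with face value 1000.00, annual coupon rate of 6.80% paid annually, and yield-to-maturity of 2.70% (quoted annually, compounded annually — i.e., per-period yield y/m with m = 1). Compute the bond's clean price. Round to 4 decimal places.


Answer: Price = 1355.1544

Derivation:
Coupon per period c = face * coupon_rate / m = 68.000000
Periods per year m = 1; per-period yield y/m = 0.027000
Number of cashflows N = 10
Cashflows (t years, CF_t, discount factor 1/(1+y/m)^(m*t), PV):
  t = 1.0000: CF_t = 68.000000, DF = 0.973710, PV = 66.212269
  t = 2.0000: CF_t = 68.000000, DF = 0.948111, PV = 64.471537
  t = 3.0000: CF_t = 68.000000, DF = 0.923185, PV = 62.776570
  t = 4.0000: CF_t = 68.000000, DF = 0.898914, PV = 61.126163
  t = 5.0000: CF_t = 68.000000, DF = 0.875282, PV = 59.519146
  t = 6.0000: CF_t = 68.000000, DF = 0.852270, PV = 57.954378
  t = 7.0000: CF_t = 68.000000, DF = 0.829864, PV = 56.430748
  t = 8.0000: CF_t = 68.000000, DF = 0.808047, PV = 54.947174
  t = 9.0000: CF_t = 68.000000, DF = 0.786803, PV = 53.502604
  t = 10.0000: CF_t = 1068.000000, DF = 0.766118, PV = 818.213831
Price P = sum_t PV_t = 1355.154422


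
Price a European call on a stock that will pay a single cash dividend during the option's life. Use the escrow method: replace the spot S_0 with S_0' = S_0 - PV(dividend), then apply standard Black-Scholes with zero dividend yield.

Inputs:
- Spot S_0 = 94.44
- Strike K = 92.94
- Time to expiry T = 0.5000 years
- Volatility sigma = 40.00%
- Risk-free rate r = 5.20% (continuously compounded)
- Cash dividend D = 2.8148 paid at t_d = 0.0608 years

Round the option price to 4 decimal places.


Answer: Price = 10.7934

Derivation:
PV(D) = D * exp(-r * t_d) = 2.8148 * 0.99684339 = 2.80591478
S_0' = S_0 - PV(D) = 94.4400 - 2.80591478 = 91.63408522
d1 = (ln(S_0'/K) + (r + sigma^2/2)*T) / (sigma*sqrt(T)) = 0.18331456
d2 = d1 - sigma*sqrt(T) = -0.09952815
exp(-rT) = 0.97433509
N(d1) = 0.57272440; N(d2) = 0.46035947
C = S_0' * N(d1) - K * exp(-rT) * N(d2) = 91.63408522 * 0.57272440 - 92.9400 * 0.97433509 * 0.46035947 = 10.7934


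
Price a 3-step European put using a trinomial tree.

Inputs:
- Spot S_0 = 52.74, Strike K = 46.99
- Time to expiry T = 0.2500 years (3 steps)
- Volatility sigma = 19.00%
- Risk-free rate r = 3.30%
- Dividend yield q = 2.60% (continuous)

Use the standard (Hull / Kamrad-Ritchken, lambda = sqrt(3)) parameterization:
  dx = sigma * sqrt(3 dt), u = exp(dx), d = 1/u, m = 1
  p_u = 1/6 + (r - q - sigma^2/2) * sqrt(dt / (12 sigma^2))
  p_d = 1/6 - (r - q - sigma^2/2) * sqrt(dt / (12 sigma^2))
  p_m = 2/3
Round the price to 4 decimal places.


dt = T/N = 0.083333; dx = sigma*sqrt(3*dt) = 0.095000
u = exp(dx) = 1.099659; d = 1/u = 0.909373
p_u = 0.161820, p_m = 0.666667, p_d = 0.171513
Discount per step: exp(-r*dt) = 0.997254
Stock lattice S(k, j) with j the centered position index:
  k=0: S(0,+0) = 52.7400
  k=1: S(1,-1) = 47.9603; S(1,+0) = 52.7400; S(1,+1) = 57.9960
  k=2: S(2,-2) = 43.6138; S(2,-1) = 47.9603; S(2,+0) = 52.7400; S(2,+1) = 57.9960; S(2,+2) = 63.7758
  k=3: S(3,-3) = 39.6612; S(3,-2) = 43.6138; S(3,-1) = 47.9603; S(3,+0) = 52.7400; S(3,+1) = 57.9960; S(3,+2) = 63.7758; S(3,+3) = 70.1316
Terminal payoffs V(N, j) = max(K - S_T, 0):
  V(3,-3) = 7.328768; V(3,-2) = 3.376175; V(3,-1) = 0.000000; V(3,+0) = 0.000000; V(3,+1) = 0.000000; V(3,+2) = 0.000000; V(3,+3) = 0.000000
Backward induction: V(k, j) = exp(-r*dt) * [p_u * V(k+1, j+1) + p_m * V(k+1, j) + p_d * V(k+1, j-1)]
  V(2,-2) = exp(-r*dt) * [p_u*0.000000 + p_m*3.376175 + p_d*7.328768] = 3.498131
  V(2,-1) = exp(-r*dt) * [p_u*0.000000 + p_m*0.000000 + p_d*3.376175] = 0.577468
  V(2,+0) = exp(-r*dt) * [p_u*0.000000 + p_m*0.000000 + p_d*0.000000] = 0.000000
  V(2,+1) = exp(-r*dt) * [p_u*0.000000 + p_m*0.000000 + p_d*0.000000] = 0.000000
  V(2,+2) = exp(-r*dt) * [p_u*0.000000 + p_m*0.000000 + p_d*0.000000] = 0.000000
  V(1,-1) = exp(-r*dt) * [p_u*0.000000 + p_m*0.577468 + p_d*3.498131] = 0.982249
  V(1,+0) = exp(-r*dt) * [p_u*0.000000 + p_m*0.000000 + p_d*0.577468] = 0.098771
  V(1,+1) = exp(-r*dt) * [p_u*0.000000 + p_m*0.000000 + p_d*0.000000] = 0.000000
  V(0,+0) = exp(-r*dt) * [p_u*0.000000 + p_m*0.098771 + p_d*0.982249] = 0.233673

Answer: Price = V(0,0) = 0.2337


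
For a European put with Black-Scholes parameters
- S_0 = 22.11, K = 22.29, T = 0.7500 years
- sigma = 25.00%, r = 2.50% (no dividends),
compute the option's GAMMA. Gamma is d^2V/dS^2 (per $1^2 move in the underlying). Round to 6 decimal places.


d1 = 0.1574057635; d2 = -0.0591005875
phi(d1) = 0.3940305556; exp(-qT) = 1.0000000000; exp(-rT) = 0.9814246877
Gamma = exp(-qT) * phi(d1) / (S * sigma * sqrt(T)) = 1.0000000000 * 0.3940305556 / (22.1100 * 0.2500 * 0.8660254038) = 0.082313

Answer: Gamma = 0.082313


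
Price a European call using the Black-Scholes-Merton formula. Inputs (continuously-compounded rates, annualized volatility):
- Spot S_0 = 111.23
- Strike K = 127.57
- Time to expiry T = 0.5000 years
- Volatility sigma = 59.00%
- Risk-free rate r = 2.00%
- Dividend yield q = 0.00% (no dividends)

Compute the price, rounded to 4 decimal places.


Answer: Price = 12.9778

Derivation:
d1 = (ln(S/K) + (r - q + 0.5*sigma^2) * T) / (sigma * sqrt(T)) = -0.09597501
d2 = d1 - sigma * sqrt(T) = -0.51316801
exp(-rT) = 0.99004983; exp(-qT) = 1.00000000
C = S_0 * exp(-qT) * N(d1) - K * exp(-rT) * N(d2)
N(d1) = 0.46177021; N(d2) = 0.30391690
C = 111.2300 * 1.00000000 * 0.46177021 - 127.5700 * 0.99004983 * 0.30391690 = 12.9778


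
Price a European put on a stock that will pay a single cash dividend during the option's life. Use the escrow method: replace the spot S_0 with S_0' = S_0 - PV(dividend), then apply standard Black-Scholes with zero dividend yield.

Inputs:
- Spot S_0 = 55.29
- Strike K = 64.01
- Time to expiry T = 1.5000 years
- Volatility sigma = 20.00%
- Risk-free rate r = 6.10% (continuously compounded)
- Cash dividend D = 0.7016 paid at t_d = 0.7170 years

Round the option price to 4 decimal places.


Answer: Price = 7.6110

Derivation:
PV(D) = D * exp(-r * t_d) = 0.7016 * 0.95720567 = 0.67157550
S_0' = S_0 - PV(D) = 55.2900 - 0.67157550 = 54.61842450
d1 = (ln(S_0'/K) + (r + sigma^2/2)*T) / (sigma*sqrt(T)) = -0.15173793
d2 = d1 - sigma*sqrt(T) = -0.39668690
exp(-rT) = 0.91256132
N(-d1) = 0.56030318; N(-d2) = 0.65420082
P = K * exp(-rT) * N(-d2) - S_0' * N(-d1) = 64.0100 * 0.91256132 * 0.65420082 - 54.61842450 * 0.56030318 = 7.6110


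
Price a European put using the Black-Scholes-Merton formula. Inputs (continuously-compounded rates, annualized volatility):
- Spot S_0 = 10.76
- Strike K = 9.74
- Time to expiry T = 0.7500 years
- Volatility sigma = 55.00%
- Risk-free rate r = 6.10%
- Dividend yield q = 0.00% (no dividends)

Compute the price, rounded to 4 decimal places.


Answer: Price = 1.2461

Derivation:
d1 = (ln(S/K) + (r - q + 0.5*sigma^2) * T) / (sigma * sqrt(T)) = 0.54330117
d2 = d1 - sigma * sqrt(T) = 0.06698720
exp(-rT) = 0.95528075; exp(-qT) = 1.00000000
P = K * exp(-rT) * N(-d2) - S_0 * exp(-qT) * N(-d1)
N(-d1) = 0.29346123; N(-d2) = 0.47329595
P = 9.7400 * 0.95528075 * 0.47329595 - 10.7600 * 1.00000000 * 0.29346123 = 1.2461


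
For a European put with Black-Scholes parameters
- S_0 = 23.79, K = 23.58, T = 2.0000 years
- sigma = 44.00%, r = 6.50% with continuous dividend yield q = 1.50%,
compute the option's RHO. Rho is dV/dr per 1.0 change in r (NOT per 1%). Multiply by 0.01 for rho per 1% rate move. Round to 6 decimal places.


d1 = 0.4860819618; d2 = -0.1361720057
phi(d1) = 0.3544895647; exp(-qT) = 0.9704455335; exp(-rT) = 0.8780954309
N(-d2) = 0.5541573474
Rho = -K*T*exp(-rT)*N(-d2) = -23.5800 * 2.0000 * 0.8780954309 * 0.5541573474 = -22.948199

Answer: Rho = -22.948199


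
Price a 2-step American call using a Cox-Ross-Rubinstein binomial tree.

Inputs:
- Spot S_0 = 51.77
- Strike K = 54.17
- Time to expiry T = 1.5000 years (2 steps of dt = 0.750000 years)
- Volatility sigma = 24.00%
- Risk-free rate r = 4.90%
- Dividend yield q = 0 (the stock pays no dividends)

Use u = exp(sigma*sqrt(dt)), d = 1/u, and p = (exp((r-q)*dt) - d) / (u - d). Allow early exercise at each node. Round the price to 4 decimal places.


dt = T/N = 0.750000
u = exp(sigma*sqrt(dt)) = 1.231024; d = 1/u = 0.812332
p = (exp((r-q)*dt) - d) / (u - d) = 0.537631
Discount per step: exp(-r*dt) = 0.963917
Stock lattice S(k, i) with i counting down-moves:
  k=0: S(0,0) = 51.7700
  k=1: S(1,0) = 63.7301; S(1,1) = 42.0544
  k=2: S(2,0) = 78.4533; S(2,1) = 51.7700; S(2,2) = 34.1622
Terminal payoffs V(N, i) = max(S_T - K, 0):
  V(2,0) = 24.283259; V(2,1) = 0.000000; V(2,2) = 0.000000
Backward induction: V(k, i) = exp(-r*dt) * [p * V(k+1, i) + (1-p) * V(k+1, i+1)]; then take max(V_cont, immediate exercise) for American.
  V(1,0) = exp(-r*dt) * [p*24.283259 + (1-p)*0.000000] = 12.584353; exercise = 9.560097; V(1,0) = max -> 12.584353
  V(1,1) = exp(-r*dt) * [p*0.000000 + (1-p)*0.000000] = 0.000000; exercise = 0.000000; V(1,1) = max -> 0.000000
  V(0,0) = exp(-r*dt) * [p*12.584353 + (1-p)*0.000000] = 6.521610; exercise = 0.000000; V(0,0) = max -> 6.521610

Answer: Price = V(0,0) = 6.5216


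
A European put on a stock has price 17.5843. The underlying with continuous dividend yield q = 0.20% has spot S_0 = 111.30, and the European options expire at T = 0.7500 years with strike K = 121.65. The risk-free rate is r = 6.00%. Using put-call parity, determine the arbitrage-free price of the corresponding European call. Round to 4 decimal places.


Put-call parity: C - P = S_0 * exp(-qT) - K * exp(-rT).
S_0 * exp(-qT) = 111.3000 * 0.99850112 = 111.13317515
K * exp(-rT) = 121.6500 * 0.95599748 = 116.29709366
C = P + S*exp(-qT) - K*exp(-rT)
C = 17.5843 + 111.13317515 - 116.29709366 = 12.4204

Answer: Call price = 12.4204


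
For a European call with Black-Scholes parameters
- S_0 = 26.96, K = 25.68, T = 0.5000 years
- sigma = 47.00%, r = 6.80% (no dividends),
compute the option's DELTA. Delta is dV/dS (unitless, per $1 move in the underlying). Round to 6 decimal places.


Answer: Delta = 0.660869

Derivation:
d1 = 0.4148364012; d2 = 0.0824962141
phi(d1) = 0.3660508016; exp(-qT) = 1.0000000000; exp(-rT) = 0.9665715046
N(d1) = 0.6608691650
Delta = exp(-qT) * N(d1) = 1.0000000000 * 0.6608691650 = 0.660869


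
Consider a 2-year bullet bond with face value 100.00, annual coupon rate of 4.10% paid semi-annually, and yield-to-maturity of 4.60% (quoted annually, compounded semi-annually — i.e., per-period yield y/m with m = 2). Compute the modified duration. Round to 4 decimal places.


Answer: Modified duration = 1.8966

Derivation:
Coupon per period c = face * coupon_rate / m = 2.050000
Periods per year m = 2; per-period yield y/m = 0.023000
Number of cashflows N = 4
Cashflows (t years, CF_t, discount factor 1/(1+y/m)^(m*t), PV):
  t = 0.5000: CF_t = 2.050000, DF = 0.977517, PV = 2.003910
  t = 1.0000: CF_t = 2.050000, DF = 0.955540, PV = 1.958856
  t = 1.5000: CF_t = 2.050000, DF = 0.934056, PV = 1.914816
  t = 2.0000: CF_t = 102.050000, DF = 0.913056, PV = 93.177376
Price P = sum_t PV_t = 99.054958
First compute Macaulay numerator sum_t t * PV_t:
  t * PV_t at t = 0.5000: 1.001955
  t * PV_t at t = 1.0000: 1.958856
  t * PV_t at t = 1.5000: 2.872223
  t * PV_t at t = 2.0000: 186.354751
Macaulay duration D = 192.187786 / 99.054958 = 1.940214
Modified duration = D / (1 + y/m) = 1.940214 / (1 + 0.023000) = 1.896592


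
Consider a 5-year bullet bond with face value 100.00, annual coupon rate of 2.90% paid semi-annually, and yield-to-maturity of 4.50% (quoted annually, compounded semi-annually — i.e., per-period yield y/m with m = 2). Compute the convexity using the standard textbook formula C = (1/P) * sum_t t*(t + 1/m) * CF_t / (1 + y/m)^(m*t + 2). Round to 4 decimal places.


Coupon per period c = face * coupon_rate / m = 1.450000
Periods per year m = 2; per-period yield y/m = 0.022500
Number of cashflows N = 10
Cashflows (t years, CF_t, discount factor 1/(1+y/m)^(m*t), PV):
  t = 0.5000: CF_t = 1.450000, DF = 0.977995, PV = 1.418093
  t = 1.0000: CF_t = 1.450000, DF = 0.956474, PV = 1.386888
  t = 1.5000: CF_t = 1.450000, DF = 0.935427, PV = 1.356370
  t = 2.0000: CF_t = 1.450000, DF = 0.914843, PV = 1.326523
  t = 2.5000: CF_t = 1.450000, DF = 0.894712, PV = 1.297333
  t = 3.0000: CF_t = 1.450000, DF = 0.875024, PV = 1.268785
  t = 3.5000: CF_t = 1.450000, DF = 0.855769, PV = 1.240866
  t = 4.0000: CF_t = 1.450000, DF = 0.836938, PV = 1.213561
  t = 4.5000: CF_t = 1.450000, DF = 0.818522, PV = 1.186856
  t = 5.0000: CF_t = 101.450000, DF = 0.800510, PV = 81.211753
Price P = sum_t PV_t = 92.907027
Convexity numerator sum_t t*(t + 1/m) * CF_t / (1+y/m)^(m*t + 2):
  t = 0.5000: term = 0.678185
  t = 1.0000: term = 1.989784
  t = 1.5000: term = 3.891999
  t = 2.0000: term = 6.343926
  t = 2.5000: term = 9.306493
  t = 3.0000: term = 12.742386
  t = 3.5000: term = 16.615989
  t = 4.0000: term = 20.893314
  t = 4.5000: term = 25.541949
  t = 5.0000: term = 2136.116551
Convexity = (1/P) * sum = 2234.120576 / 92.907027 = 24.046842

Answer: Convexity = 24.0468


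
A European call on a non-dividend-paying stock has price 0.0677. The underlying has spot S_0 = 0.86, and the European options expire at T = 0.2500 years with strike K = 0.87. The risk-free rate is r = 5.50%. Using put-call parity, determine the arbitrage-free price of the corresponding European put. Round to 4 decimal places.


Put-call parity: C - P = S_0 * exp(-qT) - K * exp(-rT).
S_0 * exp(-qT) = 0.8600 * 1.00000000 = 0.86000000
K * exp(-rT) = 0.8700 * 0.98634410 = 0.85811937
P = C - S*exp(-qT) + K*exp(-rT)
P = 0.0677 - 0.86000000 + 0.85811937 = 0.0658

Answer: Put price = 0.0658


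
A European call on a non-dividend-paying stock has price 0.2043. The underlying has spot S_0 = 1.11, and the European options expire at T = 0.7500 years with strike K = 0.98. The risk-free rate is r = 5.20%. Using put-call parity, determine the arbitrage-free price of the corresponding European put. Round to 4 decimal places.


Answer: Put price = 0.0368

Derivation:
Put-call parity: C - P = S_0 * exp(-qT) - K * exp(-rT).
S_0 * exp(-qT) = 1.1100 * 1.00000000 = 1.11000000
K * exp(-rT) = 0.9800 * 0.96175071 = 0.94251569
P = C - S*exp(-qT) + K*exp(-rT)
P = 0.2043 - 1.11000000 + 0.94251569 = 0.0368


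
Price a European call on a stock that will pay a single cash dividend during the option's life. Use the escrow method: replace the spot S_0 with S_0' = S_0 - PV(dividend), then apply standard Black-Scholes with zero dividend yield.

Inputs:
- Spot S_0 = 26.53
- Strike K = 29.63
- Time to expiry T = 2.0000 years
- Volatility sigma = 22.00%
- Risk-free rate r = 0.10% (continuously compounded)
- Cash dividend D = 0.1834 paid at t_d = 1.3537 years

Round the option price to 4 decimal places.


Answer: Price = 2.0774

Derivation:
PV(D) = D * exp(-r * t_d) = 0.1834 * 0.99864722 = 0.18315190
S_0' = S_0 - PV(D) = 26.5300 - 0.18315190 = 26.34684810
d1 = (ln(S_0'/K) + (r + sigma^2/2)*T) / (sigma*sqrt(T)) = -0.21547058
d2 = d1 - sigma*sqrt(T) = -0.52659756
exp(-rT) = 0.99800200
N(d1) = 0.41470023; N(d2) = 0.29923654
C = S_0' * N(d1) - K * exp(-rT) * N(d2) = 26.34684810 * 0.41470023 - 29.6300 * 0.99800200 * 0.29923654 = 2.0774


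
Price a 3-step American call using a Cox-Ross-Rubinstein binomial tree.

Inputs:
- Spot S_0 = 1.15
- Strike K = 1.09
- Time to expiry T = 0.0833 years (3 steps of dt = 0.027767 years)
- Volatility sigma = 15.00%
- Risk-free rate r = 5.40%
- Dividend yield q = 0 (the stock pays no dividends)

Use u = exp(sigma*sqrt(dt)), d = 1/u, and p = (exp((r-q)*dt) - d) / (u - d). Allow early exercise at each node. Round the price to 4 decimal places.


dt = T/N = 0.027767
u = exp(sigma*sqrt(dt)) = 1.025310; d = 1/u = 0.975315
p = (exp((r-q)*dt) - d) / (u - d) = 0.523765
Discount per step: exp(-r*dt) = 0.998502
Stock lattice S(k, i) with i counting down-moves:
  k=0: S(0,0) = 1.1500
  k=1: S(1,0) = 1.1791; S(1,1) = 1.1216
  k=2: S(2,0) = 1.2089; S(2,1) = 1.1500; S(2,2) = 1.0939
  k=3: S(3,0) = 1.2395; S(3,1) = 1.1791; S(3,2) = 1.1216; S(3,3) = 1.0669
Terminal payoffs V(N, i) = max(S_T - K, 0):
  V(3,0) = 0.149548; V(3,1) = 0.089106; V(3,2) = 0.031612; V(3,3) = 0.000000
Backward induction: V(k, i) = exp(-r*dt) * [p * V(k+1, i) + (1-p) * V(k+1, i+1)]; then take max(V_cont, immediate exercise) for American.
  V(2,0) = exp(-r*dt) * [p*0.149548 + (1-p)*0.089106] = 0.120583; exercise = 0.118950; V(2,0) = max -> 0.120583
  V(2,1) = exp(-r*dt) * [p*0.089106 + (1-p)*0.031612] = 0.061633; exercise = 0.060000; V(2,1) = max -> 0.061633
  V(2,2) = exp(-r*dt) * [p*0.031612 + (1-p)*0.000000] = 0.016532; exercise = 0.003925; V(2,2) = max -> 0.016532
  V(1,0) = exp(-r*dt) * [p*0.120583 + (1-p)*0.061633] = 0.092370; exercise = 0.089106; V(1,0) = max -> 0.092370
  V(1,1) = exp(-r*dt) * [p*0.061633 + (1-p)*0.016532] = 0.040094; exercise = 0.031612; V(1,1) = max -> 0.040094
  V(0,0) = exp(-r*dt) * [p*0.092370 + (1-p)*0.040094] = 0.067374; exercise = 0.060000; V(0,0) = max -> 0.067374

Answer: Price = V(0,0) = 0.0674


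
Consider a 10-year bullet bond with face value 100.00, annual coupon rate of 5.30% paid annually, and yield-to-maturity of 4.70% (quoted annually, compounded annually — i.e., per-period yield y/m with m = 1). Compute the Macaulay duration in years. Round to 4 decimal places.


Coupon per period c = face * coupon_rate / m = 5.300000
Periods per year m = 1; per-period yield y/m = 0.047000
Number of cashflows N = 10
Cashflows (t years, CF_t, discount factor 1/(1+y/m)^(m*t), PV):
  t = 1.0000: CF_t = 5.300000, DF = 0.955110, PV = 5.062082
  t = 2.0000: CF_t = 5.300000, DF = 0.912235, PV = 4.834844
  t = 3.0000: CF_t = 5.300000, DF = 0.871284, PV = 4.617807
  t = 4.0000: CF_t = 5.300000, DF = 0.832172, PV = 4.410513
  t = 5.0000: CF_t = 5.300000, DF = 0.794816, PV = 4.212525
  t = 6.0000: CF_t = 5.300000, DF = 0.759137, PV = 4.023424
  t = 7.0000: CF_t = 5.300000, DF = 0.725059, PV = 3.842812
  t = 8.0000: CF_t = 5.300000, DF = 0.692511, PV = 3.670307
  t = 9.0000: CF_t = 5.300000, DF = 0.661424, PV = 3.505547
  t = 10.0000: CF_t = 105.300000, DF = 0.631732, PV = 66.521427
Price P = sum_t PV_t = 104.701288
Macaulay numerator sum_t t * PV_t:
  t * PV_t at t = 1.0000: 5.062082
  t * PV_t at t = 2.0000: 9.669689
  t * PV_t at t = 3.0000: 13.853422
  t * PV_t at t = 4.0000: 17.642053
  t * PV_t at t = 5.0000: 21.062624
  t * PV_t at t = 6.0000: 24.140543
  t * PV_t at t = 7.0000: 26.899682
  t * PV_t at t = 8.0000: 29.362458
  t * PV_t at t = 9.0000: 31.549919
  t * PV_t at t = 10.0000: 665.214266
Macaulay duration D = (sum_t t * PV_t) / P = 844.456737 / 104.701288 = 8.065390

Answer: Macaulay duration = 8.0654 years


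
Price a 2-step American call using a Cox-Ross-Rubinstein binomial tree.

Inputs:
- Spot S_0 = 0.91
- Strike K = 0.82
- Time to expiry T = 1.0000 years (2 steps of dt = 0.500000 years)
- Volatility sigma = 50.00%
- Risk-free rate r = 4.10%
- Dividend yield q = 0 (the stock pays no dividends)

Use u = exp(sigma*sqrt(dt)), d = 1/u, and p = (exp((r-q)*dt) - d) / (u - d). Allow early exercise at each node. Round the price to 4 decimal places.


Answer: Price = V(0,0) = 0.2342

Derivation:
dt = T/N = 0.500000
u = exp(sigma*sqrt(dt)) = 1.424119; d = 1/u = 0.702189
p = (exp((r-q)*dt) - d) / (u - d) = 0.441210
Discount per step: exp(-r*dt) = 0.979709
Stock lattice S(k, i) with i counting down-moves:
  k=0: S(0,0) = 0.9100
  k=1: S(1,0) = 1.2959; S(1,1) = 0.6390
  k=2: S(2,0) = 1.8456; S(2,1) = 0.9100; S(2,2) = 0.4487
Terminal payoffs V(N, i) = max(S_T - K, 0):
  V(2,0) = 1.025585; V(2,1) = 0.090000; V(2,2) = 0.000000
Backward induction: V(k, i) = exp(-r*dt) * [p * V(k+1, i) + (1-p) * V(k+1, i+1)]; then take max(V_cont, immediate exercise) for American.
  V(1,0) = exp(-r*dt) * [p*1.025585 + (1-p)*0.090000] = 0.492587; exercise = 0.475948; V(1,0) = max -> 0.492587
  V(1,1) = exp(-r*dt) * [p*0.090000 + (1-p)*0.000000] = 0.038903; exercise = 0.000000; V(1,1) = max -> 0.038903
  V(0,0) = exp(-r*dt) * [p*0.492587 + (1-p)*0.038903] = 0.234222; exercise = 0.090000; V(0,0) = max -> 0.234222
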